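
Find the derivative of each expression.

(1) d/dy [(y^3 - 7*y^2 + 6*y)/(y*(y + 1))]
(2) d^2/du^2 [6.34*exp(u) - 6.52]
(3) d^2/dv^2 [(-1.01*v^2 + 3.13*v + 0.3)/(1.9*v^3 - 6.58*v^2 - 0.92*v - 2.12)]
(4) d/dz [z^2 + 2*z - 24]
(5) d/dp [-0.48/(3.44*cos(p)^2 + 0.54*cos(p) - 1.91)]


(1) = (y^2 + 2*y - 13)/(y^2 + 2*y + 1)
(2) = 6.34*exp(u)
(3) = (-7.2922*v^6 + 67.7958*v^5 - 232.38444*v^4 + 177.240696*v^3 + 310.613376*v^2 - 243.826608*v - 29.150112)/(6.859*v^9 - 71.2614*v^8 + 236.82588*v^7 - 238.838872*v^6 + 44.351856*v^5 - 269.83848*v^4 - 52.1624*v^3 - 94.10256*v^2 - 12.404544*v - 9.528128)
(4) = 2*z + 2
(5) = -(3.3024*cos(p) + 0.2592)*sin(p)/(3.44*cos(p)^2 + 0.54*cos(p) - 1.91)^2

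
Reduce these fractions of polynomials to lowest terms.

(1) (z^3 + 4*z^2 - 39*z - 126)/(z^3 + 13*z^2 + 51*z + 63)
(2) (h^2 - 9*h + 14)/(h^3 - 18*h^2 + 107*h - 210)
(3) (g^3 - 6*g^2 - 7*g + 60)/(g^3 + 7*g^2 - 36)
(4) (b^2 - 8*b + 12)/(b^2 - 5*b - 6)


(1) = (z - 6)/(z + 3)
(2) = (h - 2)/(h^2 - 11*h + 30)
(3) = (g^2 - 9*g + 20)/(g^2 + 4*g - 12)
(4) = (b - 2)/(b + 1)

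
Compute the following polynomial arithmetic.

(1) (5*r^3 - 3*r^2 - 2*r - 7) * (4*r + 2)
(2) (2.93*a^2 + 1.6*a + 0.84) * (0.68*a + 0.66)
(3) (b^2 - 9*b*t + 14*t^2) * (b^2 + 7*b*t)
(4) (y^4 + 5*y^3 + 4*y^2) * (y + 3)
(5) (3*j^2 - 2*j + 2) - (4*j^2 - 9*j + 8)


(1) = 20*r^4 - 2*r^3 - 14*r^2 - 32*r - 14
(2) = 1.9924*a^3 + 3.0218*a^2 + 1.6272*a + 0.5544
(3) = b^4 - 2*b^3*t - 49*b^2*t^2 + 98*b*t^3
(4) = y^5 + 8*y^4 + 19*y^3 + 12*y^2
(5) = -j^2 + 7*j - 6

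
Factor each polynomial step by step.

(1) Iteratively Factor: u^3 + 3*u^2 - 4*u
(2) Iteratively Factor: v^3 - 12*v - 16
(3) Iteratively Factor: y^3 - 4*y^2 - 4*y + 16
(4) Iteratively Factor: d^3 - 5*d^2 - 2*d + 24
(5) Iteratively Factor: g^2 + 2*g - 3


(1) = (u)*(u^2 + 3*u - 4) = u*(u - 1)*(u + 4)
(2) = (v + 2)*(v^2 - 2*v - 8) = (v - 4)*(v + 2)*(v + 2)
(3) = (y - 2)*(y^2 - 2*y - 8) = (y - 2)*(y + 2)*(y - 4)
(4) = (d - 3)*(d^2 - 2*d - 8) = (d - 4)*(d - 3)*(d + 2)
(5) = (g + 3)*(g - 1)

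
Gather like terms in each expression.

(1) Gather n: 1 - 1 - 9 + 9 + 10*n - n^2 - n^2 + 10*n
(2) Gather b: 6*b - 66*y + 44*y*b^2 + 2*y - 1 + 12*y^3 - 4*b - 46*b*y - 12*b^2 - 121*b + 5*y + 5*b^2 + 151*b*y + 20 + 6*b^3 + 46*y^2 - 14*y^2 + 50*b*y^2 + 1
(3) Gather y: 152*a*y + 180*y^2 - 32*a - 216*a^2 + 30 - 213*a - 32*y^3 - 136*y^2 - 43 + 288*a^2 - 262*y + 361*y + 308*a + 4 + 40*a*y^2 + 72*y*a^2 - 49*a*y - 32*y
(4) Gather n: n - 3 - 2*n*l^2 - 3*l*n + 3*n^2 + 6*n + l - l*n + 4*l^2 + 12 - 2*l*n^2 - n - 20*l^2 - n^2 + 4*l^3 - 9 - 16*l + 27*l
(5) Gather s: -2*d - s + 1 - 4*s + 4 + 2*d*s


(1) = -2*n^2 + 20*n
(2) = 6*b^3 + b^2*(44*y - 7) + b*(50*y^2 + 105*y - 119) + 12*y^3 + 32*y^2 - 59*y + 20
(3) = 72*a^2 + 63*a - 32*y^3 + y^2*(40*a + 44) + y*(72*a^2 + 103*a + 67) - 9
(4) = 4*l^3 - 16*l^2 + 12*l + n^2*(2 - 2*l) + n*(-2*l^2 - 4*l + 6)
(5) = -2*d + s*(2*d - 5) + 5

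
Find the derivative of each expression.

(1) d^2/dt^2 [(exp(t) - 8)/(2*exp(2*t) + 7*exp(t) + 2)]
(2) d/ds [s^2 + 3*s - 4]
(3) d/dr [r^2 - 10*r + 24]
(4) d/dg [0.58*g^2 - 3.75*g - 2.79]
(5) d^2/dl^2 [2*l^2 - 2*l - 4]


(1) = (4*exp(4*t) - 142*exp(3*t) - 360*exp(2*t) - 278*exp(t) + 116)*exp(t)/(8*exp(6*t) + 84*exp(5*t) + 318*exp(4*t) + 511*exp(3*t) + 318*exp(2*t) + 84*exp(t) + 8)
(2) = 2*s + 3
(3) = 2*r - 10
(4) = 1.16*g - 3.75
(5) = 4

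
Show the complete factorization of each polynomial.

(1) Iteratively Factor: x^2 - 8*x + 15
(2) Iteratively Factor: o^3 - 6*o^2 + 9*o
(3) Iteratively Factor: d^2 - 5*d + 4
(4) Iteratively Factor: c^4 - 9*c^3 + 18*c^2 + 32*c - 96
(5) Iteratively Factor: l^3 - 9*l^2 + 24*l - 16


(1) = (x - 5)*(x - 3)
(2) = (o - 3)*(o^2 - 3*o) = (o - 3)^2*(o)
(3) = (d - 1)*(d - 4)
(4) = (c - 4)*(c^3 - 5*c^2 - 2*c + 24) = (c - 4)^2*(c^2 - c - 6) = (c - 4)^2*(c - 3)*(c + 2)
(5) = (l - 4)*(l^2 - 5*l + 4) = (l - 4)*(l - 1)*(l - 4)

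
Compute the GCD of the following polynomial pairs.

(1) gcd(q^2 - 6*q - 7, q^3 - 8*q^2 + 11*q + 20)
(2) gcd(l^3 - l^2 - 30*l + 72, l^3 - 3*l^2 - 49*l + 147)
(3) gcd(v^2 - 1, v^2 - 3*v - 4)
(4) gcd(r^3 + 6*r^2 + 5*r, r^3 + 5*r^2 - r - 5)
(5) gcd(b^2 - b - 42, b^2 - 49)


(1) = q + 1
(2) = l - 3
(3) = v + 1
(4) = r^2 + 6*r + 5
(5) = b - 7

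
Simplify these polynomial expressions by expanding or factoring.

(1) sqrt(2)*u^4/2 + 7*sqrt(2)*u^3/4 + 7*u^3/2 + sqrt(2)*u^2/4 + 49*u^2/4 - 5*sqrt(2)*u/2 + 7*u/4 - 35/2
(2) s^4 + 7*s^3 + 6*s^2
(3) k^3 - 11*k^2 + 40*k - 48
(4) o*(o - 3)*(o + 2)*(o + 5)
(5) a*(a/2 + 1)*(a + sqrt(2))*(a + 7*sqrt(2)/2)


(1) = (u - 1)*(u + 5/2)*(u + 7*sqrt(2)/2)*(sqrt(2)*u/2 + sqrt(2))
(2) = s^2*(s + 1)*(s + 6)
(3) = (k - 4)^2*(k - 3)
(4) = o^4 + 4*o^3 - 11*o^2 - 30*o
(5) = a^4/2 + a^3 + 9*sqrt(2)*a^3/4 + 7*a^2/2 + 9*sqrt(2)*a^2/2 + 7*a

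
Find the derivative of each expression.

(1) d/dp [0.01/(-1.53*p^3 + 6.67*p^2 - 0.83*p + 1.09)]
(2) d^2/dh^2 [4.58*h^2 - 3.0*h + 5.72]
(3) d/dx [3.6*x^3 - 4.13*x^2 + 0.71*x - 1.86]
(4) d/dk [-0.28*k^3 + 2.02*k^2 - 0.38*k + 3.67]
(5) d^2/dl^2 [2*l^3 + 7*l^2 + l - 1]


(1) = (0.0459*p^2 - 0.1334*p + 0.0083)/(1.53*p^3 - 6.67*p^2 + 0.83*p - 1.09)^2
(2) = 9.16000000000000
(3) = 10.8*x^2 - 8.26*x + 0.71
(4) = -0.84*k^2 + 4.04*k - 0.38
(5) = 12*l + 14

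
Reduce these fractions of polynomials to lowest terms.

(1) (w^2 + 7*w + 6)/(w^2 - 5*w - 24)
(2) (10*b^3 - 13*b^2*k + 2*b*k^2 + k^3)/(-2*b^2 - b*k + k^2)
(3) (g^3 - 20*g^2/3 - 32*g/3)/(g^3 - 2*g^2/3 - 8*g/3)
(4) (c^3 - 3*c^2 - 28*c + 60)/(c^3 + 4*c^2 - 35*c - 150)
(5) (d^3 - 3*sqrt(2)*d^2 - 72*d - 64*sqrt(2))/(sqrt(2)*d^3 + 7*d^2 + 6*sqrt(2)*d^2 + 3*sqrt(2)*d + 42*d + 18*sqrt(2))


(1) = (w^2 + 7*w + 6)/(w^2 - 5*w - 24)
(2) = (-5*b^2 + 4*b*k + k^2)/(b + k)
(3) = (g - 8)/(g - 2)
(4) = (c - 2)/(c + 5)
(5) = (d^3 - 3*sqrt(2)*d^2 - 72*d - 64*sqrt(2))/(sqrt(2)*d^3 + d^2*(7 + 6*sqrt(2)) + d*(3*sqrt(2) + 42) + 18*sqrt(2))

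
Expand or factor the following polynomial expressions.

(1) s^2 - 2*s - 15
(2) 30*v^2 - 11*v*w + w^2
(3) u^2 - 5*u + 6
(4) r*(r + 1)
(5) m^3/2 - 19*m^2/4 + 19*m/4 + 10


(1) = (s - 5)*(s + 3)
(2) = (-6*v + w)*(-5*v + w)
(3) = (u - 3)*(u - 2)
(4) = r^2 + r
(5) = (m/2 + 1/2)*(m - 8)*(m - 5/2)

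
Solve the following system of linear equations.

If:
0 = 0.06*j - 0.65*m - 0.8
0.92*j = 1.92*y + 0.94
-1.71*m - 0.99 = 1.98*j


Then:
j = 0.52
m = -1.18
y = -0.24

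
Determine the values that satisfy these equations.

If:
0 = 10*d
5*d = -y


Then:
d = 0
y = 0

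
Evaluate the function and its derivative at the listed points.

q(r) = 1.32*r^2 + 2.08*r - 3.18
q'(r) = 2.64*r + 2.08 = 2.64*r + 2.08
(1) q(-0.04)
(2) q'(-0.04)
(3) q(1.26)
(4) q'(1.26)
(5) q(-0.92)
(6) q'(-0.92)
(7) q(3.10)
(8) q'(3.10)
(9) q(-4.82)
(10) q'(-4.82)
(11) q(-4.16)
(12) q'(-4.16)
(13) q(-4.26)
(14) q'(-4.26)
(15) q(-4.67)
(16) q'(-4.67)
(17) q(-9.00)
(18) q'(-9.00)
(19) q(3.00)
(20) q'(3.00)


(1) = -3.26
(2) = 1.97
(3) = 1.54
(4) = 5.41
(5) = -3.98
(6) = -0.35
(7) = 15.95
(8) = 10.26
(9) = 17.46
(10) = -10.64
(11) = 11.01
(12) = -8.90
(13) = 11.91
(14) = -9.17
(15) = 15.89
(16) = -10.25
(17) = 85.02
(18) = -21.68
(19) = 14.94
(20) = 10.00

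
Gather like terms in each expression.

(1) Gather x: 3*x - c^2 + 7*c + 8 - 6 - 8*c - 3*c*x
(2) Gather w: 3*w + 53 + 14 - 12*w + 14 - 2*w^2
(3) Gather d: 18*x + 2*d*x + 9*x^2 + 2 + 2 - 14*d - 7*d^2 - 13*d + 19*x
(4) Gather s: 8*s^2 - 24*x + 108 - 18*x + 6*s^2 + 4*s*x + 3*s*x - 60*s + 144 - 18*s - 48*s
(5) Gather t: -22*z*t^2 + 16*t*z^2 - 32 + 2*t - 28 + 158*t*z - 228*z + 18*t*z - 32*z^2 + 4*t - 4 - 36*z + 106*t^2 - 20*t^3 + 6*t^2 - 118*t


(1) = -c^2 - c + x*(3 - 3*c) + 2
(2) = -2*w^2 - 9*w + 81
(3) = -7*d^2 + d*(2*x - 27) + 9*x^2 + 37*x + 4
(4) = 14*s^2 + s*(7*x - 126) - 42*x + 252
(5) = -20*t^3 + t^2*(112 - 22*z) + t*(16*z^2 + 176*z - 112) - 32*z^2 - 264*z - 64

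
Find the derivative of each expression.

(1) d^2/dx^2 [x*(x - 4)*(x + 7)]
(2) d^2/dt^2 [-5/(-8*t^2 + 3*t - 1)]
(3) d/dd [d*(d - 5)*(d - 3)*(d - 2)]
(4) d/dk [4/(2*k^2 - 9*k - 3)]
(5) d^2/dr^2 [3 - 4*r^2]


(1) = 6*x + 6
(2) = 10*(-64*t^2 + 24*t + (16*t - 3)^2 - 8)/(8*t^2 - 3*t + 1)^3
(3) = 4*d^3 - 30*d^2 + 62*d - 30
(4) = 4*(9 - 4*k)/(-2*k^2 + 9*k + 3)^2
(5) = -8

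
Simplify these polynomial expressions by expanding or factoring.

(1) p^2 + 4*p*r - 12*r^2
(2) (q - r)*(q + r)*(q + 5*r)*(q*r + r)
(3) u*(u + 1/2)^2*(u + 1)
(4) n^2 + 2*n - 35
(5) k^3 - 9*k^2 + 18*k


(1) = (p - 2*r)*(p + 6*r)
(2) = q^4*r + 5*q^3*r^2 + q^3*r - q^2*r^3 + 5*q^2*r^2 - 5*q*r^4 - q*r^3 - 5*r^4
(3) = u^4 + 2*u^3 + 5*u^2/4 + u/4
(4) = (n - 5)*(n + 7)
(5) = k*(k - 6)*(k - 3)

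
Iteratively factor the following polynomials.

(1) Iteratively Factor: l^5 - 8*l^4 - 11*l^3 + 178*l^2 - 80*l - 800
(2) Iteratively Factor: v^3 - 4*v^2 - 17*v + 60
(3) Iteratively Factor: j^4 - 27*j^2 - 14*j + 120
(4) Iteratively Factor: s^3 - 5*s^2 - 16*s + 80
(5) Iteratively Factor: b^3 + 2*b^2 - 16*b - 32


(1) = (l - 4)*(l^4 - 4*l^3 - 27*l^2 + 70*l + 200) = (l - 4)*(l + 4)*(l^3 - 8*l^2 + 5*l + 50) = (l - 5)*(l - 4)*(l + 4)*(l^2 - 3*l - 10) = (l - 5)*(l - 4)*(l + 2)*(l + 4)*(l - 5)
(2) = (v - 3)*(v^2 - v - 20) = (v - 3)*(v + 4)*(v - 5)
(3) = (j - 2)*(j^3 + 2*j^2 - 23*j - 60) = (j - 5)*(j - 2)*(j^2 + 7*j + 12) = (j - 5)*(j - 2)*(j + 4)*(j + 3)
(4) = (s + 4)*(s^2 - 9*s + 20) = (s - 4)*(s + 4)*(s - 5)
(5) = (b + 2)*(b^2 - 16) = (b + 2)*(b + 4)*(b - 4)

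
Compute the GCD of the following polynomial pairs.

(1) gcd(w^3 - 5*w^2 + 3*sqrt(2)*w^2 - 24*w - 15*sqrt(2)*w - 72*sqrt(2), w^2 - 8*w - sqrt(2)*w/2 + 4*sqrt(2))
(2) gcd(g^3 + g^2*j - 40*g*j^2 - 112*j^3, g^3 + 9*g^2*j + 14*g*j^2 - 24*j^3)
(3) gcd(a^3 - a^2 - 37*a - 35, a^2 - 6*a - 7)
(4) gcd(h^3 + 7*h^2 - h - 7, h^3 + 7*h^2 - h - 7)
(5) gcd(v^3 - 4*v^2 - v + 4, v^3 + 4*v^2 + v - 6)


(1) = gcd((w - 8)*(w + 3)*(w + 3*sqrt(2)), (w - 8)*(w - sqrt(2)/2)) = w - 8
(2) = gcd((g - 7*j)*(g + 4*j)^2, (g - j)*(g + 4*j)*(g + 6*j)) = g + 4*j
(3) = a^2 - 6*a - 7
(4) = gcd((h - 1)*(h + 1)*(h + 7), (h - 1)*(h + 1)*(h + 7)) = h^3 + 7*h^2 - h - 7
(5) = gcd((v - 4)*(v - 1)*(v + 1), (v - 1)*(v + 2)*(v + 3)) = v - 1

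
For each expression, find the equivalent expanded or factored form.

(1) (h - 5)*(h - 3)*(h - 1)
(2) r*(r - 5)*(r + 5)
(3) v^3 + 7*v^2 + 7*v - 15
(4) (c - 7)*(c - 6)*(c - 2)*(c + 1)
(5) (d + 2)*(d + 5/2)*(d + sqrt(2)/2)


(1) = h^3 - 9*h^2 + 23*h - 15
(2) = r^3 - 25*r
(3) = (v - 1)*(v + 3)*(v + 5)
(4) = c^4 - 14*c^3 + 53*c^2 - 16*c - 84
(5) = d^3 + sqrt(2)*d^2/2 + 9*d^2/2 + 9*sqrt(2)*d/4 + 5*d + 5*sqrt(2)/2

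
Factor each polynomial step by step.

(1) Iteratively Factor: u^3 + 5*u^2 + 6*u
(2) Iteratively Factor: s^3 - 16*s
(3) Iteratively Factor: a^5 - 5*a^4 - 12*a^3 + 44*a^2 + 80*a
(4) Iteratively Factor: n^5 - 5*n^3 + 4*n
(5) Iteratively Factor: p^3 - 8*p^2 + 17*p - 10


(1) = (u + 3)*(u^2 + 2*u) = u*(u + 3)*(u + 2)
(2) = (s - 4)*(s^2 + 4*s) = (s - 4)*(s + 4)*(s)
(3) = (a - 5)*(a^4 - 12*a^2 - 16*a) = (a - 5)*(a + 2)*(a^3 - 2*a^2 - 8*a) = (a - 5)*(a + 2)^2*(a^2 - 4*a) = (a - 5)*(a - 4)*(a + 2)^2*(a)
(4) = (n)*(n^4 - 5*n^2 + 4) = n*(n + 2)*(n^3 - 2*n^2 - n + 2) = n*(n + 1)*(n + 2)*(n^2 - 3*n + 2) = n*(n - 2)*(n + 1)*(n + 2)*(n - 1)
(5) = (p - 5)*(p^2 - 3*p + 2) = (p - 5)*(p - 1)*(p - 2)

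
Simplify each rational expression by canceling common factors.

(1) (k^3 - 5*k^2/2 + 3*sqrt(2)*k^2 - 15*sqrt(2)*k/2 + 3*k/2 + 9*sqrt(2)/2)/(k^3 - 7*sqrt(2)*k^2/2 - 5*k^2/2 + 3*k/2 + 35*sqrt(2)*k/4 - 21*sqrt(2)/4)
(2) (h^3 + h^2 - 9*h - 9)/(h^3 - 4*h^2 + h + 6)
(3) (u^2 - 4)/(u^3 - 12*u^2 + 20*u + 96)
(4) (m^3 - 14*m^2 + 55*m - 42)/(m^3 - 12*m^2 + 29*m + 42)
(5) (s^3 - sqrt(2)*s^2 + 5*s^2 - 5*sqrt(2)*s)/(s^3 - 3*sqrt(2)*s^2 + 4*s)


(1) = (8*k + 24*sqrt(2))/(8*k - 28*sqrt(2))
(2) = (h + 3)/(h - 2)
(3) = (u - 2)/(u^2 - 14*u + 48)
(4) = (m - 1)/(m + 1)
(5) = (s + 5)/(s - 2*sqrt(2))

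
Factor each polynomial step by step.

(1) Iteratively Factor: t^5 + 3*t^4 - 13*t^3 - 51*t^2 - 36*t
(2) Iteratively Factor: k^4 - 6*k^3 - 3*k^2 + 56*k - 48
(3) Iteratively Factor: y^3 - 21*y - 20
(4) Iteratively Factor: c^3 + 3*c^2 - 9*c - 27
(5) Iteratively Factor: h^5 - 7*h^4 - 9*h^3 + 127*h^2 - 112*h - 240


(1) = (t + 3)*(t^4 - 13*t^2 - 12*t) = (t + 1)*(t + 3)*(t^3 - t^2 - 12*t) = t*(t + 1)*(t + 3)*(t^2 - t - 12) = t*(t + 1)*(t + 3)^2*(t - 4)
(2) = (k - 4)*(k^3 - 2*k^2 - 11*k + 12) = (k - 4)*(k + 3)*(k^2 - 5*k + 4) = (k - 4)^2*(k + 3)*(k - 1)
(3) = (y + 4)*(y^2 - 4*y - 5) = (y - 5)*(y + 4)*(y + 1)
(4) = (c - 3)*(c^2 + 6*c + 9) = (c - 3)*(c + 3)*(c + 3)
(5) = (h + 1)*(h^4 - 8*h^3 - h^2 + 128*h - 240) = (h - 5)*(h + 1)*(h^3 - 3*h^2 - 16*h + 48) = (h - 5)*(h - 3)*(h + 1)*(h^2 - 16) = (h - 5)*(h - 3)*(h + 1)*(h + 4)*(h - 4)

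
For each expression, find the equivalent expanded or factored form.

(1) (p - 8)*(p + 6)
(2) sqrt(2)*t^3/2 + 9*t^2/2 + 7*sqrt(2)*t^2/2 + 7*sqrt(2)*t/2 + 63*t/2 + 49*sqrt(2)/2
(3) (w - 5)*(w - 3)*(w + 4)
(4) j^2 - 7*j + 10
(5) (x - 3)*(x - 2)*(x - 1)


(1) = p^2 - 2*p - 48
(2) = (t + 7)*(t + 7*sqrt(2)/2)*(sqrt(2)*t/2 + 1)
(3) = w^3 - 4*w^2 - 17*w + 60
(4) = (j - 5)*(j - 2)
(5) = x^3 - 6*x^2 + 11*x - 6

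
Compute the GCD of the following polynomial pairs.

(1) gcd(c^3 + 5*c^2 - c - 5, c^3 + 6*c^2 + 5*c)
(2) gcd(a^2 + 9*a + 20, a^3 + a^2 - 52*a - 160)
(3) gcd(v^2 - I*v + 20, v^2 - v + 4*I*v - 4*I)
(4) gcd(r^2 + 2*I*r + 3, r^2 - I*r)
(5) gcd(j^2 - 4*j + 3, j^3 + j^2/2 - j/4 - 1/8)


(1) = c^2 + 6*c + 5
(2) = gcd((a + 4)*(a + 5), (a - 8)*(a + 4)*(a + 5)) = a^2 + 9*a + 20
(3) = v + 4*I
(4) = gcd((r - I)*(r + 3*I), r*(r - I)) = r - I
(5) = gcd((j - 3)*(j - 1), (j - 1/2)*(j + 1/2)^2) = 1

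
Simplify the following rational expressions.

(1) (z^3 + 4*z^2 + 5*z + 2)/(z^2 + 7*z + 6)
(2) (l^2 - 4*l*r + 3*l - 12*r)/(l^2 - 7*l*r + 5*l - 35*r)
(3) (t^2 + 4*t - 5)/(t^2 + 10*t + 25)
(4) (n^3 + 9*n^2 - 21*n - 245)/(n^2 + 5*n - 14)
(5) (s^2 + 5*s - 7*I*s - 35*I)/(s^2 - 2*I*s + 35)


(1) = (z^2 + 3*z + 2)/(z + 6)
(2) = (-l^2 + 4*l*r - 3*l + 12*r)/(-l^2 + 7*l*r - 5*l + 35*r)
(3) = (t - 1)/(t + 5)
(4) = (n^2 + 2*n - 35)/(n - 2)
(5) = (s + 5)/(s + 5*I)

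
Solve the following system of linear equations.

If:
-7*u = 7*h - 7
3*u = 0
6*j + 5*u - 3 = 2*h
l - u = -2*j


Then:
h = 1
j = 5/6
l = -5/3
u = 0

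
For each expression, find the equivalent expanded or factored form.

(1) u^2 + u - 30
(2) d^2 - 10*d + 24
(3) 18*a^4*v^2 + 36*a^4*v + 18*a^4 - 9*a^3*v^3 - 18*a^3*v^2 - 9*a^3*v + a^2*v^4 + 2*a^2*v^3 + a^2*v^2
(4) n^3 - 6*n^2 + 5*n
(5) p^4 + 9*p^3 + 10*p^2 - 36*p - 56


(1) = (u - 5)*(u + 6)
(2) = (d - 6)*(d - 4)
(3) = (-6*a + v)*(-3*a + v)*(a*v + a)^2
(4) = n*(n - 5)*(n - 1)
(5) = (p - 2)*(p + 2)^2*(p + 7)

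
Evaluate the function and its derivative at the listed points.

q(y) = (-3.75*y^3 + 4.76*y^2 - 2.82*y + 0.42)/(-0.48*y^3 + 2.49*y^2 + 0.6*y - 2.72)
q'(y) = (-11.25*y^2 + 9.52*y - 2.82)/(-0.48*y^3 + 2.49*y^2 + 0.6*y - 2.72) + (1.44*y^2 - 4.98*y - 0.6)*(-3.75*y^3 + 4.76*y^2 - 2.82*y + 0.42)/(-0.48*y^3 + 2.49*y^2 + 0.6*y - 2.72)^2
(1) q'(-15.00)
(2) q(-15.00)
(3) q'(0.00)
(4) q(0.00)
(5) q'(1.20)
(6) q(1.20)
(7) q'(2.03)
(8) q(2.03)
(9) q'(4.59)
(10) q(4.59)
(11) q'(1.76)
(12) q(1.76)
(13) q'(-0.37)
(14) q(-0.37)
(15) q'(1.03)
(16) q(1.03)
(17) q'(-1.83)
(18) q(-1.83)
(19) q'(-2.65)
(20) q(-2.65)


(1) = -0.07
(2) = 6.35
(3) = 1.00
(4) = -0.15
(5) = 10.35
(6) = -3.42
(7) = -2.67
(8) = -3.60
(9) = -83.50
(10) = -45.24
(11) = -1.83
(12) = -2.98
(13) = 3.56
(14) = -0.89
(15) = 27792.87
(16) = -101.27
(17) = 2.90
(18) = 5.96
(19) = 0.32
(20) = 5.03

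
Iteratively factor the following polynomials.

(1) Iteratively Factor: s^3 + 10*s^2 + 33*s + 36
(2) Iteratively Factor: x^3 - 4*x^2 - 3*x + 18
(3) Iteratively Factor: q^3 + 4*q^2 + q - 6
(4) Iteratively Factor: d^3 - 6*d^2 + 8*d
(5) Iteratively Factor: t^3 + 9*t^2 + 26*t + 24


(1) = (s + 3)*(s^2 + 7*s + 12) = (s + 3)^2*(s + 4)
(2) = (x - 3)*(x^2 - x - 6) = (x - 3)^2*(x + 2)
(3) = (q - 1)*(q^2 + 5*q + 6) = (q - 1)*(q + 3)*(q + 2)
(4) = (d - 2)*(d^2 - 4*d) = d*(d - 2)*(d - 4)
(5) = (t + 2)*(t^2 + 7*t + 12) = (t + 2)*(t + 4)*(t + 3)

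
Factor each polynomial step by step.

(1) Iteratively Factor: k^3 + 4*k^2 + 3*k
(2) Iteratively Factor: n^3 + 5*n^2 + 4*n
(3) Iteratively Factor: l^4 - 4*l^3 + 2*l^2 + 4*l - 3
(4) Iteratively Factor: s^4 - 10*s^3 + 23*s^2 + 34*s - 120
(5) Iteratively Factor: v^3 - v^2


(1) = (k + 1)*(k^2 + 3*k) = k*(k + 1)*(k + 3)
(2) = (n)*(n^2 + 5*n + 4) = n*(n + 4)*(n + 1)
(3) = (l - 1)*(l^3 - 3*l^2 - l + 3) = (l - 3)*(l - 1)*(l^2 - 1) = (l - 3)*(l - 1)*(l + 1)*(l - 1)
(4) = (s - 4)*(s^3 - 6*s^2 - s + 30) = (s - 4)*(s + 2)*(s^2 - 8*s + 15) = (s - 5)*(s - 4)*(s + 2)*(s - 3)
(5) = (v - 1)*(v^2) = v*(v - 1)*(v)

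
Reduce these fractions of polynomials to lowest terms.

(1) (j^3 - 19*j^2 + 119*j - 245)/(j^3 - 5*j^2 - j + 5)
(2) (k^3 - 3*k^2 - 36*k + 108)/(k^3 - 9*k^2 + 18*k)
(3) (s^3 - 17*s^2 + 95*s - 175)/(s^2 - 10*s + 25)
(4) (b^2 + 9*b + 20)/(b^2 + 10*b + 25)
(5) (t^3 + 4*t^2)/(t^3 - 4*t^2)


(1) = (j^2 - 14*j + 49)/(j^2 - 1)
(2) = (k + 6)/k
(3) = s - 7
(4) = (b + 4)/(b + 5)
(5) = (t + 4)/(t - 4)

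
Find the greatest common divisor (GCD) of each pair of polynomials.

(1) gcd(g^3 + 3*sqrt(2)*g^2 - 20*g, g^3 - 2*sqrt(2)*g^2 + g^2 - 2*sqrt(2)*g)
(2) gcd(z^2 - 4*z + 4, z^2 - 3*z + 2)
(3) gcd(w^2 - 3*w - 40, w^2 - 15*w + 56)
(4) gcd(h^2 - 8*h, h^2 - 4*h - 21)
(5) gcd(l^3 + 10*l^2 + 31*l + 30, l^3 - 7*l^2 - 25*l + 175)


(1) = g^2 - 2*sqrt(2)*g
(2) = z - 2
(3) = w - 8
(4) = gcd(h*(h - 8), (h - 7)*(h + 3)) = 1
(5) = l + 5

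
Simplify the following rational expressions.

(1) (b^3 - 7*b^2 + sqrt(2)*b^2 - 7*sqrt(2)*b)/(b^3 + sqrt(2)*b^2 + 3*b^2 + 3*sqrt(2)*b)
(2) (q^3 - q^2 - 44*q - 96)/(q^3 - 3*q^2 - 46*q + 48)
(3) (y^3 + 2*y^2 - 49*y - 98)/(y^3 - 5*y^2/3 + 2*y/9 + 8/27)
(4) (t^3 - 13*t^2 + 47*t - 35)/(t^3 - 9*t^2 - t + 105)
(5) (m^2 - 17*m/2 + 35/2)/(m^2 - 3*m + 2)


(1) = (b - 7)/(b + 3)
(2) = (q^2 + 7*q + 12)/(q^2 + 5*q - 6)
(3) = (27*y^3 + 54*y^2 - 1323*y - 2646)/(27*y^3 - 45*y^2 + 6*y + 8)
(4) = (t - 1)/(t + 3)
(5) = (2*m^2 - 17*m + 35)/(2*m^2 - 6*m + 4)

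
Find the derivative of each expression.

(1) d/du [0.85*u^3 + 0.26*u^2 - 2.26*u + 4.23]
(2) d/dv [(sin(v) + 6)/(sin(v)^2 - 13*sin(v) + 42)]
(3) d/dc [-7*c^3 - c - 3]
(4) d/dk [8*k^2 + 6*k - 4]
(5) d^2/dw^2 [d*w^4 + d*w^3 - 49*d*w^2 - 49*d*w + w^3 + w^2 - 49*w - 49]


(1) = 2.55*u^2 + 0.52*u - 2.26
(2) = (-12*sin(v) + cos(v)^2 + 119)*cos(v)/(sin(v)^2 - 13*sin(v) + 42)^2
(3) = -21*c^2 - 1
(4) = 16*k + 6
(5) = 12*d*w^2 + 6*d*w - 98*d + 6*w + 2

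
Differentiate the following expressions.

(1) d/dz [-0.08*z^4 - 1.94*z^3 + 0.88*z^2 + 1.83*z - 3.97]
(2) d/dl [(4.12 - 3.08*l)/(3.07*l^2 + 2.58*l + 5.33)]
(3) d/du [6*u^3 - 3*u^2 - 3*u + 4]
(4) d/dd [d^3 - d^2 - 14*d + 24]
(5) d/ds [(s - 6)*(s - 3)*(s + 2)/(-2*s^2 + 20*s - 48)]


(1) = -0.32*z^3 - 5.82*z^2 + 1.76*z + 1.83
(2) = (9.4556*l^2 - 25.2968*l - 27.046)/(9.4249*l^4 + 15.8412*l^3 + 39.3826*l^2 + 27.5028*l + 28.4089)
(3) = 18*u^2 - 6*u - 3
(4) = 3*d^2 - 2*d - 14
(5) = (-s^2 + 8*s - 10)/(2*(s^2 - 8*s + 16))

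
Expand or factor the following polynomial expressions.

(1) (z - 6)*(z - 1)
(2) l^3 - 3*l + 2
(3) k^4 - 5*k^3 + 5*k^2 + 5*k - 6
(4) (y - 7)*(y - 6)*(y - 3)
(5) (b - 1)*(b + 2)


(1) = z^2 - 7*z + 6
(2) = (l - 1)^2*(l + 2)
(3) = (k - 3)*(k - 2)*(k - 1)*(k + 1)
(4) = y^3 - 16*y^2 + 81*y - 126
(5) = b^2 + b - 2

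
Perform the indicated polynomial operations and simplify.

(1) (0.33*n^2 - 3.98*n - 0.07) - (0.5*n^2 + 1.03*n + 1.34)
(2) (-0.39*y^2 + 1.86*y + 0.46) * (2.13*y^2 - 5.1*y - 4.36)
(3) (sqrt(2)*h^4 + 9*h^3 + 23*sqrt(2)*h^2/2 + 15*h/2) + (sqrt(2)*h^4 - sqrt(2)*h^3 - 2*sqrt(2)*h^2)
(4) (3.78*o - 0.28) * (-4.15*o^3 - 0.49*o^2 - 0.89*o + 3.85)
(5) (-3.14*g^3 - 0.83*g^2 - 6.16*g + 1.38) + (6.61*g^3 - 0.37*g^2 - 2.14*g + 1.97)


(1) = -0.17*n^2 - 5.01*n - 1.41
(2) = -0.8307*y^4 + 5.9508*y^3 - 6.8058*y^2 - 10.4556*y - 2.0056
(3) = 2*sqrt(2)*h^4 - sqrt(2)*h^3 + 9*h^3 + 19*sqrt(2)*h^2/2 + 15*h/2
(4) = -15.687*o^4 - 0.6902*o^3 - 3.227*o^2 + 14.8022*o - 1.078
(5) = 3.47*g^3 - 1.2*g^2 - 8.3*g + 3.35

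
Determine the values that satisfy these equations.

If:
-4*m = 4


Then:
m = -1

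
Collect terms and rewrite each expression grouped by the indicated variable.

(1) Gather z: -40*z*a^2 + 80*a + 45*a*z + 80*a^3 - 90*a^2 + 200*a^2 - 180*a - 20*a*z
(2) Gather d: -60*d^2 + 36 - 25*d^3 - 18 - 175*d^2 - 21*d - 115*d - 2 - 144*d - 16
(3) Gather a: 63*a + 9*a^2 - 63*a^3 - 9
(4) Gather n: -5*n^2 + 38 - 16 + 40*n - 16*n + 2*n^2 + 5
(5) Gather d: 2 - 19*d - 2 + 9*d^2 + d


(1) = 80*a^3 + 110*a^2 - 100*a + z*(-40*a^2 + 25*a)
(2) = -25*d^3 - 235*d^2 - 280*d
(3) = -63*a^3 + 9*a^2 + 63*a - 9
(4) = -3*n^2 + 24*n + 27
(5) = 9*d^2 - 18*d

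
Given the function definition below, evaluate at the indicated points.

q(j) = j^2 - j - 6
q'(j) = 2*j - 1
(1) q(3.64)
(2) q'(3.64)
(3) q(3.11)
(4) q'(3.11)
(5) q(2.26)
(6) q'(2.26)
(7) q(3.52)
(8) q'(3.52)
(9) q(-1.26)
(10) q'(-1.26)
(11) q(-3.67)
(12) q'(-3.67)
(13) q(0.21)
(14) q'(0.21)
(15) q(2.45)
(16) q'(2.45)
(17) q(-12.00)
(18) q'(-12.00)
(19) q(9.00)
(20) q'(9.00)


(1) = 3.61
(2) = 6.28
(3) = 0.56
(4) = 5.22
(5) = -3.15
(6) = 3.52
(7) = 2.87
(8) = 6.04
(9) = -3.15
(10) = -3.52
(11) = 11.14
(12) = -8.34
(13) = -6.17
(14) = -0.58
(15) = -2.45
(16) = 3.90
(17) = 150.00
(18) = -25.00
(19) = 66.00
(20) = 17.00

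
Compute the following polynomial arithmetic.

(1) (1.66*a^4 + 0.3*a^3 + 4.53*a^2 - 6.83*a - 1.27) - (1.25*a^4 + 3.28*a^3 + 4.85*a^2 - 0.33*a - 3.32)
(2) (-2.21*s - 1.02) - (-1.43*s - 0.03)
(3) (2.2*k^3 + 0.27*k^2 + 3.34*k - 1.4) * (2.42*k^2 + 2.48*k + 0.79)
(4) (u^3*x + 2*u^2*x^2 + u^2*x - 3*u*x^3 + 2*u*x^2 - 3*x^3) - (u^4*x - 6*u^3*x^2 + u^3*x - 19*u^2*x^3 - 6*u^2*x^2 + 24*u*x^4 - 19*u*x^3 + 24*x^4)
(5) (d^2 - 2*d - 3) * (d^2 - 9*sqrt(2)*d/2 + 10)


(1) = 0.41*a^4 - 2.98*a^3 - 0.32*a^2 - 6.5*a + 2.05
(2) = -0.78*s - 0.99
(3) = 5.324*k^5 + 6.1094*k^4 + 10.4904*k^3 + 5.1085*k^2 - 0.8334*k - 1.106
(4) = -u^4*x + 6*u^3*x^2 + 19*u^2*x^3 + 8*u^2*x^2 + u^2*x - 24*u*x^4 + 16*u*x^3 + 2*u*x^2 - 24*x^4 - 3*x^3
(5) = d^4 - 9*sqrt(2)*d^3/2 - 2*d^3 + 7*d^2 + 9*sqrt(2)*d^2 - 20*d + 27*sqrt(2)*d/2 - 30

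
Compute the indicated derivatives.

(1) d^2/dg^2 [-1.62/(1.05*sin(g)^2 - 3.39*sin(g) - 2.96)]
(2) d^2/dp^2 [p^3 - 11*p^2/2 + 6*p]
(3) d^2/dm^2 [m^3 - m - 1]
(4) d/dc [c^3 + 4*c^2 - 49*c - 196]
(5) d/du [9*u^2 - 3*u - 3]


(1) = (-7.1442*sin(g)^4 + 17.29917*sin(g)^3 - 28.040742*sin(g)^2 - 18.342612*sin(g) + 47.304324)/(-1.05*sin(g)^2 + 3.39*sin(g) + 2.96)^3
(2) = 6*p - 11
(3) = 6*m
(4) = 3*c^2 + 8*c - 49
(5) = 18*u - 3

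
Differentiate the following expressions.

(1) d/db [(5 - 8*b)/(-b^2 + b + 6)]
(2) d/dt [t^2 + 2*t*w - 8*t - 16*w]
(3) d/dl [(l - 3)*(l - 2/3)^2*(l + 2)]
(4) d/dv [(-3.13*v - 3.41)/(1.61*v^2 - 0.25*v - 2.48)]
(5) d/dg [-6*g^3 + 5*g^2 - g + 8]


(1) = (8*b^2 - 8*b - (2*b - 1)*(8*b - 5) - 48)/(-b^2 + b + 6)^2
(2) = 2*t + 2*w - 8
(3) = 4*l^3 - 7*l^2 - 76*l/9 + 68/9
(4) = (5.0393*v^2 + 10.9802*v + 6.9099)/(2.5921*v^4 - 0.805*v^3 - 7.9231*v^2 + 1.24*v + 6.1504)
(5) = -18*g^2 + 10*g - 1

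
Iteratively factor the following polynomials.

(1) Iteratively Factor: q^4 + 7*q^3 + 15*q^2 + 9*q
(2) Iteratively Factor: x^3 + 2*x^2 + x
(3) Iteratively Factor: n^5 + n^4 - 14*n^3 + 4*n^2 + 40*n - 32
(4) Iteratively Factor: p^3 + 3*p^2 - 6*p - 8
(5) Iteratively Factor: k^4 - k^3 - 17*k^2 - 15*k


(1) = (q)*(q^3 + 7*q^2 + 15*q + 9) = q*(q + 3)*(q^2 + 4*q + 3) = q*(q + 1)*(q + 3)*(q + 3)
(2) = (x)*(x^2 + 2*x + 1) = x*(x + 1)*(x + 1)
(3) = (n + 2)*(n^4 - n^3 - 12*n^2 + 28*n - 16) = (n - 2)*(n + 2)*(n^3 + n^2 - 10*n + 8) = (n - 2)*(n - 1)*(n + 2)*(n^2 + 2*n - 8) = (n - 2)*(n - 1)*(n + 2)*(n + 4)*(n - 2)
(4) = (p + 4)*(p^2 - p - 2) = (p - 2)*(p + 4)*(p + 1)
(5) = (k - 5)*(k^3 + 4*k^2 + 3*k) = (k - 5)*(k + 1)*(k^2 + 3*k) = k*(k - 5)*(k + 1)*(k + 3)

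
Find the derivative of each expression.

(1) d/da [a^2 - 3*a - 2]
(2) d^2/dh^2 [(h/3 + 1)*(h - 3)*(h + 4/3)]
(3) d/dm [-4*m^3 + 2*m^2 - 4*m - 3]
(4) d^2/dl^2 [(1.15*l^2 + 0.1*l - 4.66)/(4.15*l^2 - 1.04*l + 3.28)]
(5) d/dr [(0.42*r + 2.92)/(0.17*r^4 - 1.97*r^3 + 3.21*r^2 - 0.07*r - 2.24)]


(1) = 2*a - 3
(2) = 2*h + 8/9
(3) = -12*m^2 + 4*m - 4
(4) = (13.3713*l^3 - 575.4639*l^2 + 112.50816*l + 142.209888)/(71.473375*l^6 - 53.7342*l^5 + 182.93532*l^4 - 86.063744*l^3 + 144.585024*l^2 - 33.566208*l + 35.287552)
(5) = (-0.2142*r^4 - 0.3308*r^3 + 15.909*r^2 - 18.7464*r - 0.7364)/(0.0289*r^8 - 0.6698*r^7 + 4.9723*r^6 - 12.6712*r^5 + 9.8183*r^4 + 8.3762*r^3 - 14.3759*r^2 + 0.3136*r + 5.0176)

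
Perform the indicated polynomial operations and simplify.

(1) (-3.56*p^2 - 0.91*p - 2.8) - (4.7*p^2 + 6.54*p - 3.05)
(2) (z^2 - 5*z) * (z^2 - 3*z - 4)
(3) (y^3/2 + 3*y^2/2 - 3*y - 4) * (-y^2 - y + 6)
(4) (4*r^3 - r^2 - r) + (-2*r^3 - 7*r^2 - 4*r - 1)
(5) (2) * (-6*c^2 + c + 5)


(1) = -8.26*p^2 - 7.45*p + 0.25
(2) = z^4 - 8*z^3 + 11*z^2 + 20*z
(3) = -y^5/2 - 2*y^4 + 9*y^3/2 + 16*y^2 - 14*y - 24
(4) = 2*r^3 - 8*r^2 - 5*r - 1
(5) = -12*c^2 + 2*c + 10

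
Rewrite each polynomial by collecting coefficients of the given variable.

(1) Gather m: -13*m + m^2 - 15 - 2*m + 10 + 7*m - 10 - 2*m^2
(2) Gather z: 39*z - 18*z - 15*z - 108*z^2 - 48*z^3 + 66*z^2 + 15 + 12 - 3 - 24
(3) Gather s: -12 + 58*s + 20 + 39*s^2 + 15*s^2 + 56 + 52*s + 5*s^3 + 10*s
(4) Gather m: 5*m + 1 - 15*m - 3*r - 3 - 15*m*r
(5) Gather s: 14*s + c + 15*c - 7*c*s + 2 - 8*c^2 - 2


(1) = -m^2 - 8*m - 15
(2) = -48*z^3 - 42*z^2 + 6*z
(3) = 5*s^3 + 54*s^2 + 120*s + 64
(4) = m*(-15*r - 10) - 3*r - 2
(5) = -8*c^2 + 16*c + s*(14 - 7*c)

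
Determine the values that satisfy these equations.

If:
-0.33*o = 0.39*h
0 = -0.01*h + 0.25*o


Then:
h = 0.00
o = 0.00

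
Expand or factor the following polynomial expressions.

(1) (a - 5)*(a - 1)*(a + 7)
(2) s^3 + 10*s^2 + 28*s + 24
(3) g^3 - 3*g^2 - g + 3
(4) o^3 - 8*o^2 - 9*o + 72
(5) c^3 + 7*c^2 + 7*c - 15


(1) = a^3 + a^2 - 37*a + 35
(2) = (s + 2)^2*(s + 6)
(3) = (g - 3)*(g - 1)*(g + 1)
(4) = (o - 8)*(o - 3)*(o + 3)
(5) = (c - 1)*(c + 3)*(c + 5)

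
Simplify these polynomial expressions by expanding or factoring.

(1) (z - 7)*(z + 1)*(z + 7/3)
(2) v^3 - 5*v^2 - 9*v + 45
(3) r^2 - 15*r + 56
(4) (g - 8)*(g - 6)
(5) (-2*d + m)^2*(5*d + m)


(1) = z^3 - 11*z^2/3 - 21*z - 49/3
(2) = (v - 5)*(v - 3)*(v + 3)
(3) = (r - 8)*(r - 7)
(4) = g^2 - 14*g + 48
(5) = 20*d^3 - 16*d^2*m + d*m^2 + m^3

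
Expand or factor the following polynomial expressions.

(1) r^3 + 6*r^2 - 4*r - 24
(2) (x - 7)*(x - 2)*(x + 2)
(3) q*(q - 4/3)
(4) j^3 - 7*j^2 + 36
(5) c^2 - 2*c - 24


(1) = (r - 2)*(r + 2)*(r + 6)
(2) = x^3 - 7*x^2 - 4*x + 28
(3) = q^2 - 4*q/3
(4) = (j - 6)*(j - 3)*(j + 2)
(5) = (c - 6)*(c + 4)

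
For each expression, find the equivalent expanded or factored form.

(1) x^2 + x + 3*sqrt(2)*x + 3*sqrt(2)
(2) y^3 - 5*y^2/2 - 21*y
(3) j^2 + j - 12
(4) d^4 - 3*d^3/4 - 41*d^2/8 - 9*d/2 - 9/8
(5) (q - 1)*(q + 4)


(1) = (x + 1)*(x + 3*sqrt(2))
(2) = y*(y - 6)*(y + 7/2)
(3) = (j - 3)*(j + 4)
(4) = (d - 3)*(d + 1/2)*(d + 3/4)*(d + 1)
(5) = q^2 + 3*q - 4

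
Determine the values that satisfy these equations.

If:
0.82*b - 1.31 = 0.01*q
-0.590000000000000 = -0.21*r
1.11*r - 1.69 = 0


Then:
No Solution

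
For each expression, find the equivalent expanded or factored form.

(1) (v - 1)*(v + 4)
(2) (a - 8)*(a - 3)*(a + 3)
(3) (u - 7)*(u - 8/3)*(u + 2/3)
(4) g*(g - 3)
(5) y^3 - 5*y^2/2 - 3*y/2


(1) = v^2 + 3*v - 4
(2) = a^3 - 8*a^2 - 9*a + 72
(3) = u^3 - 9*u^2 + 110*u/9 + 112/9
(4) = g^2 - 3*g
(5) = y*(y - 3)*(y + 1/2)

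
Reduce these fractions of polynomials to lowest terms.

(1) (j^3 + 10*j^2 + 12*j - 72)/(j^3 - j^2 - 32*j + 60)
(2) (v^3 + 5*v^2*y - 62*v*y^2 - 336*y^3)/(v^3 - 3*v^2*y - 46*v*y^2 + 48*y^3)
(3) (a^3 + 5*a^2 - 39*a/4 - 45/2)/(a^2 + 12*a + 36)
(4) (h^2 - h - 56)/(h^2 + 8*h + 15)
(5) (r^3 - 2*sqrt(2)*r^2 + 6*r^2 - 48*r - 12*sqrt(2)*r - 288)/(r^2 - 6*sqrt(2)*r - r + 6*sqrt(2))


(1) = (j + 6)/(j - 5)
(2) = (-v - 7*y)/(-v + y)
(3) = (4*a^2 - 4*a - 15)/(4*a + 24)
(4) = (h^2 - h - 56)/(h^2 + 8*h + 15)
(5) = (r^2 + r*(4*sqrt(2) + 6) + 24*sqrt(2))/(r - 1)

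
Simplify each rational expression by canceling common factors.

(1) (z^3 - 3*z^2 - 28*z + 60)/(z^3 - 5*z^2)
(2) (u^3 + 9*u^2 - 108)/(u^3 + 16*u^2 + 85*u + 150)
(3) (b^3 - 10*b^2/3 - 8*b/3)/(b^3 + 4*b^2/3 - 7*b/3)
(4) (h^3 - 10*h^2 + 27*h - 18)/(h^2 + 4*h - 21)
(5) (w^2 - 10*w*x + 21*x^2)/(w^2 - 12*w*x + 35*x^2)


(1) = (z^3 - 3*z^2 - 28*z + 60)/(z^3 - 5*z^2)
(2) = (u^2 + 3*u - 18)/(u^2 + 10*u + 25)
(3) = (3*b^2 - 10*b - 8)/(3*b^2 + 4*b - 7)
(4) = (h^2 - 7*h + 6)/(h + 7)
(5) = (-w + 3*x)/(-w + 5*x)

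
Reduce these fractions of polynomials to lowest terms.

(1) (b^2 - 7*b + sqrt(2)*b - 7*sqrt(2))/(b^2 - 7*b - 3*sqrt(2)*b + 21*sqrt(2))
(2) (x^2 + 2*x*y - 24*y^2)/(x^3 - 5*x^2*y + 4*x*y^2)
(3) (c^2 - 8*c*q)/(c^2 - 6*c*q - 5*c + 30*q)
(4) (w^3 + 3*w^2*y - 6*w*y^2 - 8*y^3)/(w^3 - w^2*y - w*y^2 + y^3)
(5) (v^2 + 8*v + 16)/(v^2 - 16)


(1) = (b + sqrt(2))/(b - 3*sqrt(2))
(2) = (x + 6*y)/(x^2 - x*y)
(3) = (-c^2 + 8*c*q)/(-c^2 + 6*c*q + 5*c - 30*q)
(4) = (w^2 + 2*w*y - 8*y^2)/(w^2 - 2*w*y + y^2)
(5) = (v + 4)/(v - 4)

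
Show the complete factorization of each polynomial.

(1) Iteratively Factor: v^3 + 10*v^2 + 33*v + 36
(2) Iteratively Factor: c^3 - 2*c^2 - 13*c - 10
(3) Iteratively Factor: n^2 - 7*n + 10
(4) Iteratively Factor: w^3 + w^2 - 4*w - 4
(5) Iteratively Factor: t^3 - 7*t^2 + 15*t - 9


(1) = (v + 3)*(v^2 + 7*v + 12) = (v + 3)*(v + 4)*(v + 3)
(2) = (c - 5)*(c^2 + 3*c + 2) = (c - 5)*(c + 1)*(c + 2)
(3) = (n - 2)*(n - 5)
(4) = (w + 1)*(w^2 - 4) = (w - 2)*(w + 1)*(w + 2)
(5) = (t - 3)*(t^2 - 4*t + 3) = (t - 3)*(t - 1)*(t - 3)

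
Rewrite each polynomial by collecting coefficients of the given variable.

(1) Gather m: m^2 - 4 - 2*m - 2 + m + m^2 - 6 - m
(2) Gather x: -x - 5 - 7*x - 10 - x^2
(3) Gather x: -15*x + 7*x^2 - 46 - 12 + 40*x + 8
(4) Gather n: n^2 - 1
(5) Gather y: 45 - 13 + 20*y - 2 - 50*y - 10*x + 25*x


(1) = 2*m^2 - 2*m - 12
(2) = -x^2 - 8*x - 15
(3) = 7*x^2 + 25*x - 50
(4) = n^2 - 1
(5) = 15*x - 30*y + 30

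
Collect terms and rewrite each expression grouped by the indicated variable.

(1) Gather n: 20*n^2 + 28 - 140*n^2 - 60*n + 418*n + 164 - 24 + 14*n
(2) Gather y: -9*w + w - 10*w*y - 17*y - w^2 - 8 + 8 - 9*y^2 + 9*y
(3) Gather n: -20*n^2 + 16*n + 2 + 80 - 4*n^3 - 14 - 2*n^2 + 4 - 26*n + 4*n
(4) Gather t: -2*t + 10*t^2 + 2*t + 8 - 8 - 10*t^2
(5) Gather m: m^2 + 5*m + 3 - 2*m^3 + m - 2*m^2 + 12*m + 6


(1) = -120*n^2 + 372*n + 168
(2) = -w^2 - 8*w - 9*y^2 + y*(-10*w - 8)
(3) = -4*n^3 - 22*n^2 - 6*n + 72
(4) = 0
(5) = -2*m^3 - m^2 + 18*m + 9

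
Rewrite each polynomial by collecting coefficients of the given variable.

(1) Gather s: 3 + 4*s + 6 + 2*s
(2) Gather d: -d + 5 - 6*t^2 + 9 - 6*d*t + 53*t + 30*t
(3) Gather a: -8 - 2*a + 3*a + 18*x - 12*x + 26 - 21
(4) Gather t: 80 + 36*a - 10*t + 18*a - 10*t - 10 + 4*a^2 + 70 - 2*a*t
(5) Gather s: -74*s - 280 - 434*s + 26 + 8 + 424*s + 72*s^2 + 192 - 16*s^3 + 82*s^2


(1) = 6*s + 9
(2) = d*(-6*t - 1) - 6*t^2 + 83*t + 14
(3) = a + 6*x - 3
(4) = 4*a^2 + 54*a + t*(-2*a - 20) + 140
(5) = -16*s^3 + 154*s^2 - 84*s - 54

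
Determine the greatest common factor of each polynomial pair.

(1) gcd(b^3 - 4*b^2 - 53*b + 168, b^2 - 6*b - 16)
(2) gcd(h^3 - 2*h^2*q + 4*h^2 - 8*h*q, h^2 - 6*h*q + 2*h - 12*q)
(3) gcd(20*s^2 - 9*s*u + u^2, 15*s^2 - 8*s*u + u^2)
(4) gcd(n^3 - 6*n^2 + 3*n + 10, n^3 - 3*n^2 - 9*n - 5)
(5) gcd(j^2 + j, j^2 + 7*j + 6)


(1) = gcd((b - 8)*(b - 3)*(b + 7), (b - 8)*(b + 2)) = b - 8
(2) = gcd(h*(h + 4)*(h - 2*q), (h + 2)*(h - 6*q)) = 1
(3) = 5*s - u
(4) = gcd((n - 5)*(n - 2)*(n + 1), (n - 5)*(n + 1)^2) = n^2 - 4*n - 5
(5) = j + 1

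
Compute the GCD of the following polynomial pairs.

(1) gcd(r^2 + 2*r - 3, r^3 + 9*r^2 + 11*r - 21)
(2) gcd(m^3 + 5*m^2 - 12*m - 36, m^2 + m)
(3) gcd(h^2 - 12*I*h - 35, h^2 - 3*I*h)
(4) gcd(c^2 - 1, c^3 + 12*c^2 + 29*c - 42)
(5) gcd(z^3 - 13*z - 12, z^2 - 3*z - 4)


(1) = gcd((r - 1)*(r + 3), (r - 1)*(r + 3)*(r + 7)) = r^2 + 2*r - 3
(2) = gcd((m - 3)*(m + 2)*(m + 6), m*(m + 1)) = 1
(3) = 1
(4) = gcd((c - 1)*(c + 1), (c - 1)*(c + 6)*(c + 7)) = c - 1
(5) = z^2 - 3*z - 4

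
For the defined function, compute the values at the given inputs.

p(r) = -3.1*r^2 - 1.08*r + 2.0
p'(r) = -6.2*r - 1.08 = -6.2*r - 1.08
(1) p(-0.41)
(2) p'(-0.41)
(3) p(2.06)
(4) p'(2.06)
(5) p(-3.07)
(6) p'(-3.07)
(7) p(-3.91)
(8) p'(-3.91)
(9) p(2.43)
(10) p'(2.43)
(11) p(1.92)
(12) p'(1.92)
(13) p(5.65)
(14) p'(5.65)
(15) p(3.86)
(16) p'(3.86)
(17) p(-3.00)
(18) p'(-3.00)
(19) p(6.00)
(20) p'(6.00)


(1) = 1.92
(2) = 1.46
(3) = -13.38
(4) = -13.85
(5) = -23.90
(6) = 17.95
(7) = -41.17
(8) = 23.16
(9) = -18.93
(10) = -16.15
(11) = -11.50
(12) = -12.98
(13) = -103.06
(14) = -36.11
(15) = -48.36
(16) = -25.01
(17) = -22.66
(18) = 17.52
(19) = -116.08
(20) = -38.28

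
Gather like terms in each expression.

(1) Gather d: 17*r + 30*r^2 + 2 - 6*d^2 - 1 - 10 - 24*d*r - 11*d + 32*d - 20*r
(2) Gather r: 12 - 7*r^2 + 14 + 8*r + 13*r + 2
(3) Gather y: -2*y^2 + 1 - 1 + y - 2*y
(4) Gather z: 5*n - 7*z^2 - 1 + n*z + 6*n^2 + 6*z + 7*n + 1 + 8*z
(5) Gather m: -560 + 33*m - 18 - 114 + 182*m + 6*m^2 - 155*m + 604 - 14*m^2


(1) = -6*d^2 + d*(21 - 24*r) + 30*r^2 - 3*r - 9
(2) = -7*r^2 + 21*r + 28
(3) = -2*y^2 - y
(4) = 6*n^2 + 12*n - 7*z^2 + z*(n + 14)
(5) = -8*m^2 + 60*m - 88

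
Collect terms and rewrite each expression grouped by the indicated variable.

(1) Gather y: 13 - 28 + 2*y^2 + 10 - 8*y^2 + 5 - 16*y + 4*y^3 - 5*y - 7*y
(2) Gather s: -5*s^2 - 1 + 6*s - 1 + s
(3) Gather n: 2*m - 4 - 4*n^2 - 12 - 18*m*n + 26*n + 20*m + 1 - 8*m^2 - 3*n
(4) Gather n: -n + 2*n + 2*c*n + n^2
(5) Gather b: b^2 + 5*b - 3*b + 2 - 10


(1) = 4*y^3 - 6*y^2 - 28*y
(2) = -5*s^2 + 7*s - 2
(3) = -8*m^2 + 22*m - 4*n^2 + n*(23 - 18*m) - 15
(4) = n^2 + n*(2*c + 1)
(5) = b^2 + 2*b - 8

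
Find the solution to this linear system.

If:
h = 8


Then:
h = 8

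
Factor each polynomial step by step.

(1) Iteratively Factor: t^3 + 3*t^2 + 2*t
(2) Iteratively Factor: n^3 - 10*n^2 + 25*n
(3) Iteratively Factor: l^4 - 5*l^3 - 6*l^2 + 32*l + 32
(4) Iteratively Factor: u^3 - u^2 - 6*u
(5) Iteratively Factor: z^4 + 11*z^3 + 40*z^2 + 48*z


(1) = (t)*(t^2 + 3*t + 2) = t*(t + 2)*(t + 1)
(2) = (n - 5)*(n^2 - 5*n) = (n - 5)^2*(n)
(3) = (l + 1)*(l^3 - 6*l^2 + 32) = (l - 4)*(l + 1)*(l^2 - 2*l - 8) = (l - 4)*(l + 1)*(l + 2)*(l - 4)
(4) = (u + 2)*(u^2 - 3*u) = u*(u + 2)*(u - 3)
(5) = (z)*(z^3 + 11*z^2 + 40*z + 48) = z*(z + 3)*(z^2 + 8*z + 16) = z*(z + 3)*(z + 4)*(z + 4)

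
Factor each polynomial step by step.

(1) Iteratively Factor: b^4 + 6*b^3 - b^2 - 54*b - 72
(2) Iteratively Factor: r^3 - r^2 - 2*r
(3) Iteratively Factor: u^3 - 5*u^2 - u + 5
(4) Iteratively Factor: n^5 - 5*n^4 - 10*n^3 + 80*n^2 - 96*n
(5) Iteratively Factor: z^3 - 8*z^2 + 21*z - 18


(1) = (b + 4)*(b^3 + 2*b^2 - 9*b - 18) = (b + 3)*(b + 4)*(b^2 - b - 6) = (b - 3)*(b + 3)*(b + 4)*(b + 2)
(2) = (r + 1)*(r^2 - 2*r) = (r - 2)*(r + 1)*(r)
(3) = (u - 1)*(u^2 - 4*u - 5) = (u - 1)*(u + 1)*(u - 5)
(4) = (n - 3)*(n^4 - 2*n^3 - 16*n^2 + 32*n) = n*(n - 3)*(n^3 - 2*n^2 - 16*n + 32) = n*(n - 4)*(n - 3)*(n^2 + 2*n - 8) = n*(n - 4)*(n - 3)*(n + 4)*(n - 2)
(5) = (z - 3)*(z^2 - 5*z + 6) = (z - 3)*(z - 2)*(z - 3)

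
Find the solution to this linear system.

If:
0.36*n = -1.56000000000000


Then:
n = -4.33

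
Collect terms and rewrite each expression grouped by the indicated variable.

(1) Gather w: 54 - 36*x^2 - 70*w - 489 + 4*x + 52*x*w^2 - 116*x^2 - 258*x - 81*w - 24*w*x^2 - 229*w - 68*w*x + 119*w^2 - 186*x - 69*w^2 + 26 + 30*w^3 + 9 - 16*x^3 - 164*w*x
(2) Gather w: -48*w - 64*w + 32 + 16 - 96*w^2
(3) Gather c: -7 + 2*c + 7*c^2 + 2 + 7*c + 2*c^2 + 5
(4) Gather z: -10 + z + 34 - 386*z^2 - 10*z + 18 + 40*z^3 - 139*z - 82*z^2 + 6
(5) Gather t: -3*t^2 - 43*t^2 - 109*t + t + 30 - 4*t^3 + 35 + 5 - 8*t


(1) = 30*w^3 + w^2*(52*x + 50) + w*(-24*x^2 - 232*x - 380) - 16*x^3 - 152*x^2 - 440*x - 400
(2) = -96*w^2 - 112*w + 48
(3) = 9*c^2 + 9*c
(4) = 40*z^3 - 468*z^2 - 148*z + 48
(5) = -4*t^3 - 46*t^2 - 116*t + 70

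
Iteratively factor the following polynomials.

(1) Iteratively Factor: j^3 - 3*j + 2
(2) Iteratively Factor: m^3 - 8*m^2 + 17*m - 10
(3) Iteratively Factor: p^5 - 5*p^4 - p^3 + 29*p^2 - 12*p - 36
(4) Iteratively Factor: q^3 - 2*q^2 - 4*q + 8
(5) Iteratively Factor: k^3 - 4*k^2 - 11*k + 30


(1) = (j - 1)*(j^2 + j - 2) = (j - 1)^2*(j + 2)
(2) = (m - 2)*(m^2 - 6*m + 5) = (m - 2)*(m - 1)*(m - 5)
(3) = (p + 1)*(p^4 - 6*p^3 + 5*p^2 + 24*p - 36) = (p + 1)*(p + 2)*(p^3 - 8*p^2 + 21*p - 18) = (p - 3)*(p + 1)*(p + 2)*(p^2 - 5*p + 6) = (p - 3)*(p - 2)*(p + 1)*(p + 2)*(p - 3)
(4) = (q - 2)*(q^2 - 4) = (q - 2)*(q + 2)*(q - 2)
(5) = (k + 3)*(k^2 - 7*k + 10) = (k - 2)*(k + 3)*(k - 5)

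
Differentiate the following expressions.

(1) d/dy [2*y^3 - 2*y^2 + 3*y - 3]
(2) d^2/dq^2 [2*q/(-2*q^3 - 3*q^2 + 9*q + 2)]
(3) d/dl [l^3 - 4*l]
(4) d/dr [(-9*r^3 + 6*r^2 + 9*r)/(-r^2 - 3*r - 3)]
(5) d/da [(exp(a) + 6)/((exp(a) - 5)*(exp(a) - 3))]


(1) = 6*y^2 - 4*y + 3
(2) = 12*(-3*q*(2*q^2 + 2*q - 3)^2 + (2*q^2 + q*(2*q + 1) + 2*q - 3)*(2*q^3 + 3*q^2 - 9*q - 2))/(2*q^3 + 3*q^2 - 9*q - 2)^3
(3) = 3*l^2 - 4
(4) = 9*(r^4 + 6*r^3 + 8*r^2 - 4*r - 3)/(r^4 + 6*r^3 + 15*r^2 + 18*r + 9)
(5) = (-exp(2*a) - 12*exp(a) + 63)*exp(a)/(exp(4*a) - 16*exp(3*a) + 94*exp(2*a) - 240*exp(a) + 225)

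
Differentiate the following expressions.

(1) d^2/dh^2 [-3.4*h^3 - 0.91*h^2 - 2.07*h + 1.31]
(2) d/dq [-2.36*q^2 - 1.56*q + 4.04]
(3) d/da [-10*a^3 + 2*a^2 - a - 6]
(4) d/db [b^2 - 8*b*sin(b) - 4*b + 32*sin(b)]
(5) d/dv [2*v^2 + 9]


(1) = -20.4*h - 1.82
(2) = -4.72*q - 1.56
(3) = -30*a^2 + 4*a - 1
(4) = -8*b*cos(b) + 2*b - 8*sin(b) + 32*cos(b) - 4
(5) = 4*v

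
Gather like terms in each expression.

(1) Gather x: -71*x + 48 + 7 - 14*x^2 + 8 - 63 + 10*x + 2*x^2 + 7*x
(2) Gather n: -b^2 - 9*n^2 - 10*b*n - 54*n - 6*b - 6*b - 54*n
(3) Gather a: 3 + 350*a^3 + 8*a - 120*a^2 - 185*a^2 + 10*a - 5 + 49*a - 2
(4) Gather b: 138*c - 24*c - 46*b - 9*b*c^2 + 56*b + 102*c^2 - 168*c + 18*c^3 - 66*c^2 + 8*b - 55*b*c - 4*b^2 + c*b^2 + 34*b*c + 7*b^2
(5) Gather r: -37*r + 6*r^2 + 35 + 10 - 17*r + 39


(1) = -12*x^2 - 54*x
(2) = -b^2 - 12*b - 9*n^2 + n*(-10*b - 108)
(3) = 350*a^3 - 305*a^2 + 67*a - 4
(4) = b^2*(c + 3) + b*(-9*c^2 - 21*c + 18) + 18*c^3 + 36*c^2 - 54*c
(5) = 6*r^2 - 54*r + 84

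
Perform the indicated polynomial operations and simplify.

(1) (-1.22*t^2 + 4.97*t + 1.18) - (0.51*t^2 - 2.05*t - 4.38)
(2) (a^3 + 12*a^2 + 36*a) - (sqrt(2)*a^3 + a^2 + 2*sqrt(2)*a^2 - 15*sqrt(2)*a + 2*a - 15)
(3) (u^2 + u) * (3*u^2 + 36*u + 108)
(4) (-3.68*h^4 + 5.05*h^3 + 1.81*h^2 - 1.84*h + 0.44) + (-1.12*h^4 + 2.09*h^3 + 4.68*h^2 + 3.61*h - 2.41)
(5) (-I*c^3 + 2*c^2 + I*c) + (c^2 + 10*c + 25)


(1) = -1.73*t^2 + 7.02*t + 5.56
(2) = -sqrt(2)*a^3 + a^3 - 2*sqrt(2)*a^2 + 11*a^2 + 15*sqrt(2)*a + 34*a + 15
(3) = 3*u^4 + 39*u^3 + 144*u^2 + 108*u
(4) = -4.8*h^4 + 7.14*h^3 + 6.49*h^2 + 1.77*h - 1.97
(5) = -I*c^3 + 3*c^2 + 10*c + I*c + 25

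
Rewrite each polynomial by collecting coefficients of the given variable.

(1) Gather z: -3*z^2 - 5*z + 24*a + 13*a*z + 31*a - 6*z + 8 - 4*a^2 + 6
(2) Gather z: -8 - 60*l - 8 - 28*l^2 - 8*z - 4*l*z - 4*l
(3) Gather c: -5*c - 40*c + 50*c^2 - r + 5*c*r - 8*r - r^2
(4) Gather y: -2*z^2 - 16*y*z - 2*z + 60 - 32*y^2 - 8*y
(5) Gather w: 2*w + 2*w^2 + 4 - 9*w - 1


(1) = -4*a^2 + 55*a - 3*z^2 + z*(13*a - 11) + 14
(2) = -28*l^2 - 64*l + z*(-4*l - 8) - 16
(3) = 50*c^2 + c*(5*r - 45) - r^2 - 9*r
(4) = -32*y^2 + y*(-16*z - 8) - 2*z^2 - 2*z + 60
(5) = 2*w^2 - 7*w + 3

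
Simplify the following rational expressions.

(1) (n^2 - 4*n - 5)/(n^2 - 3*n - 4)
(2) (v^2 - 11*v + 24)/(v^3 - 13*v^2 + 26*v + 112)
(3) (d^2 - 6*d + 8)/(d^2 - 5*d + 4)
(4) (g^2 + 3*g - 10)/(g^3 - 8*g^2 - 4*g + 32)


(1) = (n - 5)/(n - 4)
(2) = (v - 3)/(v^2 - 5*v - 14)
(3) = (d - 2)/(d - 1)
(4) = (g + 5)/(g^2 - 6*g - 16)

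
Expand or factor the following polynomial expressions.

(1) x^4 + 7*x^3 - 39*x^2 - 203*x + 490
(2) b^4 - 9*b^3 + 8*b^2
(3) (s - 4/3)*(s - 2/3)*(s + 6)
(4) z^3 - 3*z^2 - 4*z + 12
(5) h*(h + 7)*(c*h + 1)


(1) = (x - 5)*(x - 2)*(x + 7)^2
(2) = b^2*(b - 8)*(b - 1)
(3) = s^3 + 4*s^2 - 100*s/9 + 16/3
(4) = (z - 3)*(z - 2)*(z + 2)
(5) = c*h^3 + 7*c*h^2 + h^2 + 7*h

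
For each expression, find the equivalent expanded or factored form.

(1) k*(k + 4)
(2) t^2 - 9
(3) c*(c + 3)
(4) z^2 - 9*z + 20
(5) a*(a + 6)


(1) = k^2 + 4*k
(2) = (t - 3)*(t + 3)
(3) = c^2 + 3*c
(4) = (z - 5)*(z - 4)
(5) = a^2 + 6*a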